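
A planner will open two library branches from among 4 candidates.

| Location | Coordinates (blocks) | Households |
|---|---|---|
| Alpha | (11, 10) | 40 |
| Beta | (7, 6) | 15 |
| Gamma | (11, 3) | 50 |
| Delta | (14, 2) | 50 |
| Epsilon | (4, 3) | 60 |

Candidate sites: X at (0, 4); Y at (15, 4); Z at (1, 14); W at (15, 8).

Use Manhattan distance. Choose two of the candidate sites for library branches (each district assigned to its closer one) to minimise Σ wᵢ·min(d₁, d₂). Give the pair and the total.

Evaluate every pair (each demand assigned to the nearer of the two):
  {X, Y}: total = 1235
  {X, W}: total = 1475
  {Y, W}: total = 1510
  {Y, Z}: total = 1670
  {Z, W}: total = 2030
  {X, Z}: total = 2395
Best pair: {X, Y} with total 1235.

{X, Y}, total 1235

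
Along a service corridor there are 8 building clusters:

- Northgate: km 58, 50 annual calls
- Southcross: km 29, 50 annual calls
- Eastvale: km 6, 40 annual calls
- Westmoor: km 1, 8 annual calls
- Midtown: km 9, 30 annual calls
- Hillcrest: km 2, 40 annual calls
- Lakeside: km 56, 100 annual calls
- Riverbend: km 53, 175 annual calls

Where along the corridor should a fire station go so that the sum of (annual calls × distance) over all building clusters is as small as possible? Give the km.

x = 53

For a sum of weighted absolute distances on a line, the optimum is the weighted median (not the mean). Total weight W = 493; half-weight = 246.5.
Sort by position and accumulate weight:
  km 1 (Westmoor, w=8) → cum 8
  km 2 (Hillcrest, w=40) → cum 48
  km 6 (Eastvale, w=40) → cum 88
  km 9 (Midtown, w=30) → cum 118
  km 29 (Southcross, w=50) → cum 168
  km 53 (Riverbend, w=175) → cum 343  ≥ 246.5 → median here
  km 56 (Lakeside, w=100) → cum 443
  km 58 (Northgate, w=50) → cum 493
Optimal location: km 53.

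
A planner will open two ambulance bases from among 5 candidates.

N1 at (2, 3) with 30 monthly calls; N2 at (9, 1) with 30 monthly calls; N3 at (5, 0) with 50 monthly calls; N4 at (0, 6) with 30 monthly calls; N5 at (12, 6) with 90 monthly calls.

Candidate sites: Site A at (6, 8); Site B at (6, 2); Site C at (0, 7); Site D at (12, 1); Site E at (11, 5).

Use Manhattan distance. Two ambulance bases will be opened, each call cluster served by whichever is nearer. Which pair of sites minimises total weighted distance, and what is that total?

Evaluate every pair (each demand assigned to the nearer of the two):
  {Site B, Site E}: total = 900
  {Site C, Site E}: total = 1120
  {Site B, Site D}: total = 1140
  {Site C, Site D}: total = 1150
  {Site A, Site E}: total = 1320
  {Site B, Site C}: total = 1350
  {Site D, Site E}: total = 1360
  {Site A, Site B}: total = 1380
  {Site A, Site D}: total = 1450
  {Site A, Site C}: total = 1680
Best pair: {Site B, Site E} with total 900.

{Site B, Site E}, total 900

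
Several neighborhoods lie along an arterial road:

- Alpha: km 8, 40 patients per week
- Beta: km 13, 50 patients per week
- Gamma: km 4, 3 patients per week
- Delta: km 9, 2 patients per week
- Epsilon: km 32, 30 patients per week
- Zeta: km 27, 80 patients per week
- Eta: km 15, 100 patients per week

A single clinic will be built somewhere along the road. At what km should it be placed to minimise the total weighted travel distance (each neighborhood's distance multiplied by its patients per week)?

For a sum of weighted absolute distances on a line, the optimum is the weighted median (not the mean). Total weight W = 305; half-weight = 152.5.
Sort by position and accumulate weight:
  km 4 (Gamma, w=3) → cum 3
  km 8 (Alpha, w=40) → cum 43
  km 9 (Delta, w=2) → cum 45
  km 13 (Beta, w=50) → cum 95
  km 15 (Eta, w=100) → cum 195  ≥ 152.5 → median here
  km 27 (Zeta, w=80) → cum 275
  km 32 (Epsilon, w=30) → cum 305
Optimal location: km 15.

x = 15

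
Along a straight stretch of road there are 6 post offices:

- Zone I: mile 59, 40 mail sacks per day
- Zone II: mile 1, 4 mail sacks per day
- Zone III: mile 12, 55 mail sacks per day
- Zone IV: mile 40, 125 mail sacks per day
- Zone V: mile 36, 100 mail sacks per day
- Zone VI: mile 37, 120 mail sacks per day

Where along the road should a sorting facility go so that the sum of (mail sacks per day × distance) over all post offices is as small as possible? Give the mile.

x = 37

For a sum of weighted absolute distances on a line, the optimum is the weighted median (not the mean). Total weight W = 444; half-weight = 222.
Sort by position and accumulate weight:
  mile 1 (Zone II, w=4) → cum 4
  mile 12 (Zone III, w=55) → cum 59
  mile 36 (Zone V, w=100) → cum 159
  mile 37 (Zone VI, w=120) → cum 279  ≥ 222 → median here
  mile 40 (Zone IV, w=125) → cum 404
  mile 59 (Zone I, w=40) → cum 444
Optimal location: mile 37.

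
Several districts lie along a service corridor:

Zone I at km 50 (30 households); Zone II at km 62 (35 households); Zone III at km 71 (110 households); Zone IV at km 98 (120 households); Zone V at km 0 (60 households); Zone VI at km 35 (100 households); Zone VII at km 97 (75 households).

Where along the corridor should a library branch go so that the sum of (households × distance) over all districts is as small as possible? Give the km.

For a sum of weighted absolute distances on a line, the optimum is the weighted median (not the mean). Total weight W = 530; half-weight = 265.
Sort by position and accumulate weight:
  km 0 (Zone V, w=60) → cum 60
  km 35 (Zone VI, w=100) → cum 160
  km 50 (Zone I, w=30) → cum 190
  km 62 (Zone II, w=35) → cum 225
  km 71 (Zone III, w=110) → cum 335  ≥ 265 → median here
  km 97 (Zone VII, w=75) → cum 410
  km 98 (Zone IV, w=120) → cum 530
Optimal location: km 71.

x = 71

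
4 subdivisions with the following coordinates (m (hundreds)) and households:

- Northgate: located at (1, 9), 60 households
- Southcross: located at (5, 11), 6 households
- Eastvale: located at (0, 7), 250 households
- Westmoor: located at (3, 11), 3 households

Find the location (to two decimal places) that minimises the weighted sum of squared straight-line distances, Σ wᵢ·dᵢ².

The minimiser of Σwᵢ‖p−pᵢ‖² is the weighted centroid p* = (Σwᵢpᵢ)/(Σwᵢ).
Σwᵢ = 319.
Σwᵢxᵢ = 60·1 + 6·5 + 250·0 + 3·3 = 99.
Σwᵢyᵢ = 60·9 + 6·11 + 250·7 + 3·11 = 2389.
x* = 99/319 = 0.31, y* = 2389/319 = 7.49.

(0.31, 7.49)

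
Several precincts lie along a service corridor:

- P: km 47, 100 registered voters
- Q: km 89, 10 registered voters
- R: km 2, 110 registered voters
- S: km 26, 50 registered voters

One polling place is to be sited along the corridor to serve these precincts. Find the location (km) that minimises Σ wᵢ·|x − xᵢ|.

x = 26

For a sum of weighted absolute distances on a line, the optimum is the weighted median (not the mean). Total weight W = 270; half-weight = 135.
Sort by position and accumulate weight:
  km 2 (R, w=110) → cum 110
  km 26 (S, w=50) → cum 160  ≥ 135 → median here
  km 47 (P, w=100) → cum 260
  km 89 (Q, w=10) → cum 270
Optimal location: km 26.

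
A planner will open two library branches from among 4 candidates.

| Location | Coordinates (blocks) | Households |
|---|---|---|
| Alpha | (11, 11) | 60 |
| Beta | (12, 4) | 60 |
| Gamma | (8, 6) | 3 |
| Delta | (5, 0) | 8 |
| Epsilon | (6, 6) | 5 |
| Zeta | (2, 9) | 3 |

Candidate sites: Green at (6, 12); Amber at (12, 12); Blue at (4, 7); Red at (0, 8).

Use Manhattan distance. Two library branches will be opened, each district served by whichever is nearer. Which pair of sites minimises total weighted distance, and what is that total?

Evaluate every pair (each demand assigned to the nearer of the two):
  {Amber, Blue}: total = 706
  {Green, Amber}: total = 779
  {Amber, Red}: total = 783
  {Green, Blue}: total = 1126
  {Green, Red}: total = 1367
  {Blue, Red}: total = 1423
Best pair: {Amber, Blue} with total 706.

{Amber, Blue}, total 706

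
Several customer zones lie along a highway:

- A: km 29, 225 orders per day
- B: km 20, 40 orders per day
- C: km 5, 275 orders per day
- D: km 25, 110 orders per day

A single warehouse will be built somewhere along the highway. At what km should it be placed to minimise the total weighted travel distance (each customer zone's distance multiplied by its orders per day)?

x = 25

For a sum of weighted absolute distances on a line, the optimum is the weighted median (not the mean). Total weight W = 650; half-weight = 325.
Sort by position and accumulate weight:
  km 5 (C, w=275) → cum 275
  km 20 (B, w=40) → cum 315
  km 25 (D, w=110) → cum 425  ≥ 325 → median here
  km 29 (A, w=225) → cum 650
Optimal location: km 25.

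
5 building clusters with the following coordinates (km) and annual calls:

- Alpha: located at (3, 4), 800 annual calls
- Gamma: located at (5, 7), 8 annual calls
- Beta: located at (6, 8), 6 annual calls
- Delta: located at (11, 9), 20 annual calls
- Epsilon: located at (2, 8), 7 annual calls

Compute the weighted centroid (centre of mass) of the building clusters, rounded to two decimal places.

The minimiser of Σwᵢ‖p−pᵢ‖² is the weighted centroid p* = (Σwᵢpᵢ)/(Σwᵢ).
Σwᵢ = 841.
Σwᵢxᵢ = 800·3 + 8·5 + 6·6 + 20·11 + 7·2 = 2710.
Σwᵢyᵢ = 800·4 + 8·7 + 6·8 + 20·9 + 7·8 = 3540.
x* = 2710/841 = 3.22, y* = 3540/841 = 4.21.

(3.22, 4.21)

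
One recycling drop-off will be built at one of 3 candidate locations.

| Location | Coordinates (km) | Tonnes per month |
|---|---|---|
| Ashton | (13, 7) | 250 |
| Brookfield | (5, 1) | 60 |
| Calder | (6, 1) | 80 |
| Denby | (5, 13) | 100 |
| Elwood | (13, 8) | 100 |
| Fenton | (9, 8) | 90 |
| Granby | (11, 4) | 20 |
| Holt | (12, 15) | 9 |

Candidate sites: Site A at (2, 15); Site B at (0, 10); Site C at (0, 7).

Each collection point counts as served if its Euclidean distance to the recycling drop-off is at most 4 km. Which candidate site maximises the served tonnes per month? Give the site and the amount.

Coverage radius r = 4 km; a point is covered iff (Δx)²+(Δy)² ≤ 4² = 16.
  Site A (2, 15): covers {Denby} → 100
  Site B (0, 10): covers {none} → 0
  Site C (0, 7): covers {none} → 0
Maximum coverage at Site A: 100 tonnes per month.

Site A, covering 100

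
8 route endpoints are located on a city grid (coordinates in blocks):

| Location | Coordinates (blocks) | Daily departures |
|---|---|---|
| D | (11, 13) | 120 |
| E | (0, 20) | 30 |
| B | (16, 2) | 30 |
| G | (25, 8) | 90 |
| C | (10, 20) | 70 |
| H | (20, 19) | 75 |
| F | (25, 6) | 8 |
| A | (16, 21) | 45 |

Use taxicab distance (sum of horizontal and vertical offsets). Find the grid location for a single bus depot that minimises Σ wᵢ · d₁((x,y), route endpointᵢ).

Manhattan distance separates: Σwᵢ(|x−xᵢ|+|y−yᵢ|) = Σwᵢ|x−xᵢ| + Σwᵢ|y−yᵢ|, so x and y are optimised independently as 1-D weighted medians.
Total weight W = 468; half = 234.
x-coordinate, sorted with cumulative weight:
  x=0 (E, w=30) cum 30
  x=10 (C, w=70) cum 100
  x=11 (D, w=120) cum 220
  x=16 (B, w=30) cum 250  ← median
  x=16 (A, w=45) cum 295
  x=20 (H, w=75) cum 370
  x=25 (G, w=90) cum 460
  x=25 (F, w=8) cum 468
⇒ x* = 16
y-coordinate, sorted with cumulative weight:
  y=2 (B, w=30) cum 30
  y=6 (F, w=8) cum 38
  y=8 (G, w=90) cum 128
  y=13 (D, w=120) cum 248  ← median
  y=19 (H, w=75) cum 323
  y=20 (E, w=30) cum 353
  y=20 (C, w=70) cum 423
  y=21 (A, w=45) cum 468
⇒ y* = 13

(16, 13)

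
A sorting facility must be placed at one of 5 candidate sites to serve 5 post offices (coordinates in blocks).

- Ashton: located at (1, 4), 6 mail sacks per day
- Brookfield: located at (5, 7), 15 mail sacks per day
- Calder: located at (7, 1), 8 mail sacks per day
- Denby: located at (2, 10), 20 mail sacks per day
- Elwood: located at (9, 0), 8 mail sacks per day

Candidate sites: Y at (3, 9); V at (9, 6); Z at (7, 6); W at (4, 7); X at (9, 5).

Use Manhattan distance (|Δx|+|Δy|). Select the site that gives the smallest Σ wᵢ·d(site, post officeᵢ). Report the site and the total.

Total weighted distance at each candidate:
  Y (3, 9): total = 358
  V (9, 6): total = 459
  Z (7, 6): total = 377
  W (4, 7): total = 319
  X (9, 5): total = 472
Minimum is at W with total 319 blocks.

W, total 319 blocks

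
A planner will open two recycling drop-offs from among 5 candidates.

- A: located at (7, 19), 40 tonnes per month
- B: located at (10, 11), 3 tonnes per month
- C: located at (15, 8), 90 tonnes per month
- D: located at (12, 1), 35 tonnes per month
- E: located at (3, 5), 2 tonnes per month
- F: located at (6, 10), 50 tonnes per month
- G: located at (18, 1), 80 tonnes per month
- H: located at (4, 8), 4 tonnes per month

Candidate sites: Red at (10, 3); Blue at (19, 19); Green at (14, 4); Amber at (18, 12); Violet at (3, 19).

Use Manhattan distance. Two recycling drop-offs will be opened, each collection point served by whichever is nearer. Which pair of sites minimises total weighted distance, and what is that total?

{Green, Violet}, total 2050

Evaluate every pair (each demand assigned to the nearer of the two):
  {Green, Violet}: total = 2050
  {Blue, Green}: total = 2478
  {Red, Green}: total = 2546
  {Red, Violet}: total = 2636
  {Green, Amber}: total = 2712
  {Red, Amber}: total = 2926
  {Red, Blue}: total = 2956
  {Amber, Violet}: total = 2968
  {Blue, Amber}: total = 3428
  {Blue, Violet}: total = 4626
Best pair: {Green, Violet} with total 2050.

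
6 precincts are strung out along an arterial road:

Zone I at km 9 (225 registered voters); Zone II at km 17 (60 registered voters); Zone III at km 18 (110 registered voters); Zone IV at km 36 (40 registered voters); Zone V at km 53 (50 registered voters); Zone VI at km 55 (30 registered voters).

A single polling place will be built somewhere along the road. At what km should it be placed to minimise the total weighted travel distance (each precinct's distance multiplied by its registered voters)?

For a sum of weighted absolute distances on a line, the optimum is the weighted median (not the mean). Total weight W = 515; half-weight = 257.5.
Sort by position and accumulate weight:
  km 9 (Zone I, w=225) → cum 225
  km 17 (Zone II, w=60) → cum 285  ≥ 257.5 → median here
  km 18 (Zone III, w=110) → cum 395
  km 36 (Zone IV, w=40) → cum 435
  km 53 (Zone V, w=50) → cum 485
  km 55 (Zone VI, w=30) → cum 515
Optimal location: km 17.

x = 17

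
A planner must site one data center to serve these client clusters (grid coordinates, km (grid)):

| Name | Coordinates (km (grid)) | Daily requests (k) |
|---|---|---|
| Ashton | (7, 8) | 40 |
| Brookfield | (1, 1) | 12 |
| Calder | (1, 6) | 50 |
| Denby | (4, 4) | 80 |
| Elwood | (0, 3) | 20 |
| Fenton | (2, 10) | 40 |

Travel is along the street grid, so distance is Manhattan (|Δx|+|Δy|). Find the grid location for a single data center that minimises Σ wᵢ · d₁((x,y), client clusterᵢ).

Manhattan distance separates: Σwᵢ(|x−xᵢ|+|y−yᵢ|) = Σwᵢ|x−xᵢ| + Σwᵢ|y−yᵢ|, so x and y are optimised independently as 1-D weighted medians.
Total weight W = 242; half = 121.
x-coordinate, sorted with cumulative weight:
  x=0 (Elwood, w=20) cum 20
  x=1 (Brookfield, w=12) cum 32
  x=1 (Calder, w=50) cum 82
  x=2 (Fenton, w=40) cum 122  ← median
  x=4 (Denby, w=80) cum 202
  x=7 (Ashton, w=40) cum 242
⇒ x* = 2
y-coordinate, sorted with cumulative weight:
  y=1 (Brookfield, w=12) cum 12
  y=3 (Elwood, w=20) cum 32
  y=4 (Denby, w=80) cum 112
  y=6 (Calder, w=50) cum 162  ← median
  y=8 (Ashton, w=40) cum 202
  y=10 (Fenton, w=40) cum 242
⇒ y* = 6

(2, 6)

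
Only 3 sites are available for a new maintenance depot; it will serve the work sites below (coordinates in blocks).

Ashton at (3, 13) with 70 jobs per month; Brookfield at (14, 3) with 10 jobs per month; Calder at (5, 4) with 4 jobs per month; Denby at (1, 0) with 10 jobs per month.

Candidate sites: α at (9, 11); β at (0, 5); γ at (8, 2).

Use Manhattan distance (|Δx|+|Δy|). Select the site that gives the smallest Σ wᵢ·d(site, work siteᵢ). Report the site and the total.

α, total 924 blocks

Total weighted distance at each candidate:
  α (9, 11): total = 924
  β (0, 5): total = 1014
  γ (8, 2): total = 1300
Minimum is at α with total 924 blocks.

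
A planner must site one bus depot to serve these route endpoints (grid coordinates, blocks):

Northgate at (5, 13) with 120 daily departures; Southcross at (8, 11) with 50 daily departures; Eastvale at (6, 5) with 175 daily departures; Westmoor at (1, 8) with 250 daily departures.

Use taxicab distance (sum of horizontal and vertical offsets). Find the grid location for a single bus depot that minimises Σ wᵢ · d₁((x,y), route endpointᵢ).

Manhattan distance separates: Σwᵢ(|x−xᵢ|+|y−yᵢ|) = Σwᵢ|x−xᵢ| + Σwᵢ|y−yᵢ|, so x and y are optimised independently as 1-D weighted medians.
Total weight W = 595; half = 297.5.
x-coordinate, sorted with cumulative weight:
  x=1 (Westmoor, w=250) cum 250
  x=5 (Northgate, w=120) cum 370  ← median
  x=6 (Eastvale, w=175) cum 545
  x=8 (Southcross, w=50) cum 595
⇒ x* = 5
y-coordinate, sorted with cumulative weight:
  y=5 (Eastvale, w=175) cum 175
  y=8 (Westmoor, w=250) cum 425  ← median
  y=11 (Southcross, w=50) cum 475
  y=13 (Northgate, w=120) cum 595
⇒ y* = 8

(5, 8)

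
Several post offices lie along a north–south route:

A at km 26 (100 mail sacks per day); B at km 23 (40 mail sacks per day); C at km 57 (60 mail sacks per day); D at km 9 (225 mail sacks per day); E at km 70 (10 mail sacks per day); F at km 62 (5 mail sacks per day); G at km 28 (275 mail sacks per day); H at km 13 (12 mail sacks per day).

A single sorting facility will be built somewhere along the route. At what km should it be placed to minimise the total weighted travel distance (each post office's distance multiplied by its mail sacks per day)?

x = 26

For a sum of weighted absolute distances on a line, the optimum is the weighted median (not the mean). Total weight W = 727; half-weight = 363.5.
Sort by position and accumulate weight:
  km 9 (D, w=225) → cum 225
  km 13 (H, w=12) → cum 237
  km 23 (B, w=40) → cum 277
  km 26 (A, w=100) → cum 377  ≥ 363.5 → median here
  km 28 (G, w=275) → cum 652
  km 57 (C, w=60) → cum 712
  km 62 (F, w=5) → cum 717
  km 70 (E, w=10) → cum 727
Optimal location: km 26.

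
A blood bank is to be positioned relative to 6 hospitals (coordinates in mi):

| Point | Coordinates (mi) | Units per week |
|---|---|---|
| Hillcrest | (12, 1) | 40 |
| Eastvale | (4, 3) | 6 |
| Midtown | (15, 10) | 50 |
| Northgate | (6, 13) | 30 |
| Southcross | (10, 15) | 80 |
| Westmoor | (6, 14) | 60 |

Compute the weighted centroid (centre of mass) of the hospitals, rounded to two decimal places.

The minimiser of Σwᵢ‖p−pᵢ‖² is the weighted centroid p* = (Σwᵢpᵢ)/(Σwᵢ).
Σwᵢ = 266.
Σwᵢxᵢ = 40·12 + 6·4 + 50·15 + 30·6 + 80·10 + 60·6 = 2594.
Σwᵢyᵢ = 40·1 + 6·3 + 50·10 + 30·13 + 80·15 + 60·14 = 2988.
x* = 2594/266 = 9.75, y* = 2988/266 = 11.23.

(9.75, 11.23)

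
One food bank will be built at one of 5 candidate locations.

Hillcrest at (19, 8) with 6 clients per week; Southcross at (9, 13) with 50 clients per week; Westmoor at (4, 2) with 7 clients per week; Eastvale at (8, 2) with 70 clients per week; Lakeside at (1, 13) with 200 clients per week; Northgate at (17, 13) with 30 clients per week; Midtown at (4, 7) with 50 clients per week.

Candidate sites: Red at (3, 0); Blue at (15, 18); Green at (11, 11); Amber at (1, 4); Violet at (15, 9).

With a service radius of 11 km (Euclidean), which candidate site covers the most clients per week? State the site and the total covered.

Green, covering 406

Coverage radius r = 11 km; a point is covered iff (Δx)²+(Δy)² ≤ 11² = 121.
  Red (3, 0): covers {Westmoor, Eastvale, Midtown} → 127
  Blue (15, 18): covers {Hillcrest, Southcross, Northgate} → 86
  Green (11, 11): covers {Hillcrest, Southcross, Eastvale, Lakeside, Northgate, Midtown} → 406
  Amber (1, 4): covers {Westmoor, Eastvale, Lakeside, Midtown} → 327
  Violet (15, 9): covers {Hillcrest, Southcross, Eastvale, Northgate} → 156
Maximum coverage at Green: 406 clients per week.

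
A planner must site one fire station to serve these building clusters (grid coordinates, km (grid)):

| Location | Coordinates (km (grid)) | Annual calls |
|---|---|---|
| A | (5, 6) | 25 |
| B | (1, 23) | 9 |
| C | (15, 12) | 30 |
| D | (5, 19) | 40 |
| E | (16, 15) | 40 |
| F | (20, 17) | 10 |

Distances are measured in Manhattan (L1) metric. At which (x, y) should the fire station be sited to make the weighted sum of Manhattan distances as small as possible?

(15, 15)

Manhattan distance separates: Σwᵢ(|x−xᵢ|+|y−yᵢ|) = Σwᵢ|x−xᵢ| + Σwᵢ|y−yᵢ|, so x and y are optimised independently as 1-D weighted medians.
Total weight W = 154; half = 77.
x-coordinate, sorted with cumulative weight:
  x=1 (B, w=9) cum 9
  x=5 (A, w=25) cum 34
  x=5 (D, w=40) cum 74
  x=15 (C, w=30) cum 104  ← median
  x=16 (E, w=40) cum 144
  x=20 (F, w=10) cum 154
⇒ x* = 15
y-coordinate, sorted with cumulative weight:
  y=6 (A, w=25) cum 25
  y=12 (C, w=30) cum 55
  y=15 (E, w=40) cum 95  ← median
  y=17 (F, w=10) cum 105
  y=19 (D, w=40) cum 145
  y=23 (B, w=9) cum 154
⇒ y* = 15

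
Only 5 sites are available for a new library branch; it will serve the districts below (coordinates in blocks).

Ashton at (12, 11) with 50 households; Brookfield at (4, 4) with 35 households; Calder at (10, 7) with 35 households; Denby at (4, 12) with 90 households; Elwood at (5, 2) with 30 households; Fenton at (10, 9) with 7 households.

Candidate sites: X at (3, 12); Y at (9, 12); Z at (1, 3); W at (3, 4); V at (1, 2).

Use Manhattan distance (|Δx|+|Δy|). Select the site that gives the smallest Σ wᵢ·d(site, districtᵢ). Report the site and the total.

X, total 1755 blocks

Total weighted distance at each candidate:
  X (3, 12): total = 1755
  Y (9, 12): total = 1763
  Z (1, 3): total = 2880
  W (3, 4): total = 2199
  V (1, 2): total = 3067
Minimum is at X with total 1755 blocks.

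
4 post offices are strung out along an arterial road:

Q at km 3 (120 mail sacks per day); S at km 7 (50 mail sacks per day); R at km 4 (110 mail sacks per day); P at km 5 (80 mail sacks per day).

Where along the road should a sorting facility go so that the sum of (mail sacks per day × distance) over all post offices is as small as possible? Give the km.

For a sum of weighted absolute distances on a line, the optimum is the weighted median (not the mean). Total weight W = 360; half-weight = 180.
Sort by position and accumulate weight:
  km 3 (Q, w=120) → cum 120
  km 4 (R, w=110) → cum 230  ≥ 180 → median here
  km 5 (P, w=80) → cum 310
  km 7 (S, w=50) → cum 360
Optimal location: km 4.

x = 4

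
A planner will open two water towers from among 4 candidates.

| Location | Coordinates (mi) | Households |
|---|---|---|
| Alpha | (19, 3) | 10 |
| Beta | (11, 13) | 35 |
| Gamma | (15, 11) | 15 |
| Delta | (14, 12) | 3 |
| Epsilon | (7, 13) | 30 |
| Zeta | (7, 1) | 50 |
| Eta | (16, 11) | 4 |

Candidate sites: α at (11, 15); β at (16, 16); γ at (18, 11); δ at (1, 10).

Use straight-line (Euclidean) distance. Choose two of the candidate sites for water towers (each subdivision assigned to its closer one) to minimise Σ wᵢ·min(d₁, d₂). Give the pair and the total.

Evaluate every pair (each demand assigned to the nearer of the two):
  {α, δ}: total = 1012.4
  {α, γ}: total = 1078.2
  {γ, δ}: total = 1142.9
  {α, β}: total = 1174.8
  {β, δ}: total = 1189.5
  {β, γ}: total = 1378.0
Best pair: {α, δ} with total 1012.4.

{α, δ}, total 1012.4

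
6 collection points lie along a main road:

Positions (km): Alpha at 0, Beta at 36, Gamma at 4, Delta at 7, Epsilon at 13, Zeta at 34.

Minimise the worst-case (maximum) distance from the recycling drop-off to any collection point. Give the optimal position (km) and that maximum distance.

location 18, max distance 18

The 1-center on a line is the midpoint of the two extreme points: leftmost at 0, rightmost at 36.
Optimal location = (0 + 36)/2 = 18; maximum distance = (36 − 0)/2 = 18.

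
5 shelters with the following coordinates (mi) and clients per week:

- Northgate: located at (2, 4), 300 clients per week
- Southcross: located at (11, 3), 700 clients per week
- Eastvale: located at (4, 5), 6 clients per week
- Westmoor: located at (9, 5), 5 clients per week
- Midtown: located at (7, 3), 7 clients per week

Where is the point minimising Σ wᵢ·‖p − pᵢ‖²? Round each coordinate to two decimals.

(8.27, 3.32)

The minimiser of Σwᵢ‖p−pᵢ‖² is the weighted centroid p* = (Σwᵢpᵢ)/(Σwᵢ).
Σwᵢ = 1018.
Σwᵢxᵢ = 300·2 + 700·11 + 6·4 + 5·9 + 7·7 = 8418.
Σwᵢyᵢ = 300·4 + 700·3 + 6·5 + 5·5 + 7·3 = 3376.
x* = 8418/1018 = 8.27, y* = 3376/1018 = 3.32.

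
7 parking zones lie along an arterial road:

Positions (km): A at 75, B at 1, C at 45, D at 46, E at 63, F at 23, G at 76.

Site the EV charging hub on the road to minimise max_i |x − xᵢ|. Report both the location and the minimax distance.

location 38.5, max distance 37.5

The 1-center on a line is the midpoint of the two extreme points: leftmost at 1, rightmost at 76.
Optimal location = (1 + 76)/2 = 38.5; maximum distance = (76 − 1)/2 = 37.5.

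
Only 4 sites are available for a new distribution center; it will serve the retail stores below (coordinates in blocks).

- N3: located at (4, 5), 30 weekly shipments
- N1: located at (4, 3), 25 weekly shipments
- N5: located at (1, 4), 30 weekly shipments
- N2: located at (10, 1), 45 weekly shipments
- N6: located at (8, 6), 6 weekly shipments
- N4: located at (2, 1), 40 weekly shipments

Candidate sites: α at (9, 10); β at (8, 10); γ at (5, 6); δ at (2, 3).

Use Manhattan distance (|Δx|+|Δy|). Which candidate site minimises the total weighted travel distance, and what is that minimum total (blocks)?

δ, total 814 blocks

Total weighted distance at each candidate:
  α (9, 10): total = 2140
  β (8, 10): total = 2054
  γ (5, 6): total = 1128
  δ (2, 3): total = 814
Minimum is at δ with total 814 blocks.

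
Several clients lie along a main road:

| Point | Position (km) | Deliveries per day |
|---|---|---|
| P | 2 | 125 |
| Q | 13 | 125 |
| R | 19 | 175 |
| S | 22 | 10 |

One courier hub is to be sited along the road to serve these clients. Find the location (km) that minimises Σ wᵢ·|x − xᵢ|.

x = 13

For a sum of weighted absolute distances on a line, the optimum is the weighted median (not the mean). Total weight W = 435; half-weight = 217.5.
Sort by position and accumulate weight:
  km 2 (P, w=125) → cum 125
  km 13 (Q, w=125) → cum 250  ≥ 217.5 → median here
  km 19 (R, w=175) → cum 425
  km 22 (S, w=10) → cum 435
Optimal location: km 13.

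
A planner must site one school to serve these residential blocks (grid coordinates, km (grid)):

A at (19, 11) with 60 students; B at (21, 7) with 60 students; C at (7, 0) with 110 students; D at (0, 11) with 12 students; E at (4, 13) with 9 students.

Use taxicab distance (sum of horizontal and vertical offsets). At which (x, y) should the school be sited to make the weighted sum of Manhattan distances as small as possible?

Manhattan distance separates: Σwᵢ(|x−xᵢ|+|y−yᵢ|) = Σwᵢ|x−xᵢ| + Σwᵢ|y−yᵢ|, so x and y are optimised independently as 1-D weighted medians.
Total weight W = 251; half = 125.5.
x-coordinate, sorted with cumulative weight:
  x=0 (D, w=12) cum 12
  x=4 (E, w=9) cum 21
  x=7 (C, w=110) cum 131  ← median
  x=19 (A, w=60) cum 191
  x=21 (B, w=60) cum 251
⇒ x* = 7
y-coordinate, sorted with cumulative weight:
  y=0 (C, w=110) cum 110
  y=7 (B, w=60) cum 170  ← median
  y=11 (A, w=60) cum 230
  y=11 (D, w=12) cum 242
  y=13 (E, w=9) cum 251
⇒ y* = 7

(7, 7)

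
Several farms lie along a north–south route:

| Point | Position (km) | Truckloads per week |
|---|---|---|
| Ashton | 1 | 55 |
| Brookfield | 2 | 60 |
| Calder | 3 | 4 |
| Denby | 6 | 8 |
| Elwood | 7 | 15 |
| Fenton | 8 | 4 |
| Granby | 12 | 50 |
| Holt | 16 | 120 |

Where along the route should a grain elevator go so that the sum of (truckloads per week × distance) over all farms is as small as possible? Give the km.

x = 12

For a sum of weighted absolute distances on a line, the optimum is the weighted median (not the mean). Total weight W = 316; half-weight = 158.
Sort by position and accumulate weight:
  km 1 (Ashton, w=55) → cum 55
  km 2 (Brookfield, w=60) → cum 115
  km 3 (Calder, w=4) → cum 119
  km 6 (Denby, w=8) → cum 127
  km 7 (Elwood, w=15) → cum 142
  km 8 (Fenton, w=4) → cum 146
  km 12 (Granby, w=50) → cum 196  ≥ 158 → median here
  km 16 (Holt, w=120) → cum 316
Optimal location: km 12.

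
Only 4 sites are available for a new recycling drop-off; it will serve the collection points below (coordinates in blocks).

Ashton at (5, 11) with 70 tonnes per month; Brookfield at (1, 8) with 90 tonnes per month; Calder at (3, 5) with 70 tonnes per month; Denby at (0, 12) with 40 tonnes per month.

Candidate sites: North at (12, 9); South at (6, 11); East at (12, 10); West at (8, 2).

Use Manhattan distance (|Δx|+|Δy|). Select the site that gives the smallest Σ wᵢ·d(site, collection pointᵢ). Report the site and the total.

Total weighted distance at each candidate:
  North (12, 9): total = 3220
  South (6, 11): total = 1700
  East (12, 10): total = 3270
  West (8, 2): total = 3290
Minimum is at South with total 1700 blocks.

South, total 1700 blocks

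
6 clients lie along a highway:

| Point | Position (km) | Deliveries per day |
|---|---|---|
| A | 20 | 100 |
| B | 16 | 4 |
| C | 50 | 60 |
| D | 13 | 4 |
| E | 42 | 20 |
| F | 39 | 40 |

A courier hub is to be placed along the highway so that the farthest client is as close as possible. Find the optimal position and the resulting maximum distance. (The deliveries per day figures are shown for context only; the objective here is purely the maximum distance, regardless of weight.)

location 31.5, max distance 18.5

The 1-center on a line is the midpoint of the two extreme points: leftmost at 13, rightmost at 50.
Optimal location = (13 + 50)/2 = 31.5; maximum distance = (50 − 13)/2 = 18.5.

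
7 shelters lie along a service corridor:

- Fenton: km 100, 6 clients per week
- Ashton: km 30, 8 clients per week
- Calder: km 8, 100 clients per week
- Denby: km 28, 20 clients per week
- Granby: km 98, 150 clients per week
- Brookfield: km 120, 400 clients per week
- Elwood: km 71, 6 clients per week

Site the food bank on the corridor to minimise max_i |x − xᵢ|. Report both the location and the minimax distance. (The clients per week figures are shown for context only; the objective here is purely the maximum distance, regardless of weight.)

The 1-center on a line is the midpoint of the two extreme points: leftmost at 8, rightmost at 120.
Optimal location = (8 + 120)/2 = 64; maximum distance = (120 − 8)/2 = 56.

location 64, max distance 56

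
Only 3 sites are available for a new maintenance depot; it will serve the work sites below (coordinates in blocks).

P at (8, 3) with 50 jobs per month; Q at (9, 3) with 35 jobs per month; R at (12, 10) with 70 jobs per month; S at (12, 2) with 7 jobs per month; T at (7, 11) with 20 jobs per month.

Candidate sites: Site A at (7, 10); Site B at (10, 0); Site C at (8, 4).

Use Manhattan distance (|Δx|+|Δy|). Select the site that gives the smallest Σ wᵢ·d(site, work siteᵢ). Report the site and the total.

Site C, total 1022 blocks

Total weighted distance at each candidate:
  Site A (7, 10): total = 1176
  Site B (10, 0): total = 1538
  Site C (8, 4): total = 1022
Minimum is at Site C with total 1022 blocks.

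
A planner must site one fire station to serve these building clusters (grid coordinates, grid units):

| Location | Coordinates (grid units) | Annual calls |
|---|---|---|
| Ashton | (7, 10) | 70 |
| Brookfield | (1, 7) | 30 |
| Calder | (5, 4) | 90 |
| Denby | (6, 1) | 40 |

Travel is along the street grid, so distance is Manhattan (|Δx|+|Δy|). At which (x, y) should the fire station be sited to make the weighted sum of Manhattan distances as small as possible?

Manhattan distance separates: Σwᵢ(|x−xᵢ|+|y−yᵢ|) = Σwᵢ|x−xᵢ| + Σwᵢ|y−yᵢ|, so x and y are optimised independently as 1-D weighted medians.
Total weight W = 230; half = 115.
x-coordinate, sorted with cumulative weight:
  x=1 (Brookfield, w=30) cum 30
  x=5 (Calder, w=90) cum 120  ← median
  x=6 (Denby, w=40) cum 160
  x=7 (Ashton, w=70) cum 230
⇒ x* = 5
y-coordinate, sorted with cumulative weight:
  y=1 (Denby, w=40) cum 40
  y=4 (Calder, w=90) cum 130  ← median
  y=7 (Brookfield, w=30) cum 160
  y=10 (Ashton, w=70) cum 230
⇒ y* = 4

(5, 4)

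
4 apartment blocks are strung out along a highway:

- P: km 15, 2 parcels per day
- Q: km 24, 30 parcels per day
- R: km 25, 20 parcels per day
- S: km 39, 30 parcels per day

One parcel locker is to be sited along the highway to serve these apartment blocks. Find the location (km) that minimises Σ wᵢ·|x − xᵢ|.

For a sum of weighted absolute distances on a line, the optimum is the weighted median (not the mean). Total weight W = 82; half-weight = 41.
Sort by position and accumulate weight:
  km 15 (P, w=2) → cum 2
  km 24 (Q, w=30) → cum 32
  km 25 (R, w=20) → cum 52  ≥ 41 → median here
  km 39 (S, w=30) → cum 82
Optimal location: km 25.

x = 25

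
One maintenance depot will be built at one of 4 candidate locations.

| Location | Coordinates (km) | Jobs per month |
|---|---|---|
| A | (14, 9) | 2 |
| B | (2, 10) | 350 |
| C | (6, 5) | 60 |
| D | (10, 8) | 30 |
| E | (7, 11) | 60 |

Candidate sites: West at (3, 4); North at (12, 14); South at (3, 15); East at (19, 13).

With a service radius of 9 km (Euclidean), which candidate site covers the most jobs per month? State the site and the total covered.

Coverage radius r = 9 km; a point is covered iff (Δx)²+(Δy)² ≤ 9² = 81.
  West (3, 4): covers {B, C, D, E} → 500
  North (12, 14): covers {A, D, E} → 92
  South (3, 15): covers {B, E} → 410
  East (19, 13): covers {A} → 2
Maximum coverage at West: 500 jobs per month.

West, covering 500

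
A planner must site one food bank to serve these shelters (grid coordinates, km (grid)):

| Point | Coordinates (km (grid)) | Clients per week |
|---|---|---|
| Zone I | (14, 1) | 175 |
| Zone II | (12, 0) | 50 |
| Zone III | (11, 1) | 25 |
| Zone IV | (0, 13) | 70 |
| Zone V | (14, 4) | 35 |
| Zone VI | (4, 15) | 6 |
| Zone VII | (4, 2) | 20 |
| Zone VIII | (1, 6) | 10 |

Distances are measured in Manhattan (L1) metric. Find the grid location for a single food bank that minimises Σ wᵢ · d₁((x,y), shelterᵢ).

(14, 1)

Manhattan distance separates: Σwᵢ(|x−xᵢ|+|y−yᵢ|) = Σwᵢ|x−xᵢ| + Σwᵢ|y−yᵢ|, so x and y are optimised independently as 1-D weighted medians.
Total weight W = 391; half = 195.5.
x-coordinate, sorted with cumulative weight:
  x=0 (Zone IV, w=70) cum 70
  x=1 (Zone VIII, w=10) cum 80
  x=4 (Zone VI, w=6) cum 86
  x=4 (Zone VII, w=20) cum 106
  x=11 (Zone III, w=25) cum 131
  x=12 (Zone II, w=50) cum 181
  x=14 (Zone I, w=175) cum 356  ← median
  x=14 (Zone V, w=35) cum 391
⇒ x* = 14
y-coordinate, sorted with cumulative weight:
  y=0 (Zone II, w=50) cum 50
  y=1 (Zone I, w=175) cum 225  ← median
  y=1 (Zone III, w=25) cum 250
  y=2 (Zone VII, w=20) cum 270
  y=4 (Zone V, w=35) cum 305
  y=6 (Zone VIII, w=10) cum 315
  y=13 (Zone IV, w=70) cum 385
  y=15 (Zone VI, w=6) cum 391
⇒ y* = 1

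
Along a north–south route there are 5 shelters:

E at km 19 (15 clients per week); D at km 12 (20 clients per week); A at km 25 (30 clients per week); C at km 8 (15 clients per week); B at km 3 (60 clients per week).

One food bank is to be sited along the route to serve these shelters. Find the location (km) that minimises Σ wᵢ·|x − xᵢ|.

For a sum of weighted absolute distances on a line, the optimum is the weighted median (not the mean). Total weight W = 140; half-weight = 70.
Sort by position and accumulate weight:
  km 3 (B, w=60) → cum 60
  km 8 (C, w=15) → cum 75  ≥ 70 → median here
  km 12 (D, w=20) → cum 95
  km 19 (E, w=15) → cum 110
  km 25 (A, w=30) → cum 140
Optimal location: km 8.

x = 8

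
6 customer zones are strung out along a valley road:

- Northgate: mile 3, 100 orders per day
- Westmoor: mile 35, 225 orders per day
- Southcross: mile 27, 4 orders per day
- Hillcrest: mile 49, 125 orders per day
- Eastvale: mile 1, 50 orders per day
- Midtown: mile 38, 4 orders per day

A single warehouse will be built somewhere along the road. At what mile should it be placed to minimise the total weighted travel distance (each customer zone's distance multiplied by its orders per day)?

For a sum of weighted absolute distances on a line, the optimum is the weighted median (not the mean). Total weight W = 508; half-weight = 254.
Sort by position and accumulate weight:
  mile 1 (Eastvale, w=50) → cum 50
  mile 3 (Northgate, w=100) → cum 150
  mile 27 (Southcross, w=4) → cum 154
  mile 35 (Westmoor, w=225) → cum 379  ≥ 254 → median here
  mile 38 (Midtown, w=4) → cum 383
  mile 49 (Hillcrest, w=125) → cum 508
Optimal location: mile 35.

x = 35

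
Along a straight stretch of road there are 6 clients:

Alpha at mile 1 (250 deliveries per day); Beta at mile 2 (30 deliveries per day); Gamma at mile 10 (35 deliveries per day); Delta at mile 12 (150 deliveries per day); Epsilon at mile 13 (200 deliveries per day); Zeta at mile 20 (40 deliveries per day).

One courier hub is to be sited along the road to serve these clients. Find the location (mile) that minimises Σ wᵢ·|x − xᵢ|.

For a sum of weighted absolute distances on a line, the optimum is the weighted median (not the mean). Total weight W = 705; half-weight = 352.5.
Sort by position and accumulate weight:
  mile 1 (Alpha, w=250) → cum 250
  mile 2 (Beta, w=30) → cum 280
  mile 10 (Gamma, w=35) → cum 315
  mile 12 (Delta, w=150) → cum 465  ≥ 352.5 → median here
  mile 13 (Epsilon, w=200) → cum 665
  mile 20 (Zeta, w=40) → cum 705
Optimal location: mile 12.

x = 12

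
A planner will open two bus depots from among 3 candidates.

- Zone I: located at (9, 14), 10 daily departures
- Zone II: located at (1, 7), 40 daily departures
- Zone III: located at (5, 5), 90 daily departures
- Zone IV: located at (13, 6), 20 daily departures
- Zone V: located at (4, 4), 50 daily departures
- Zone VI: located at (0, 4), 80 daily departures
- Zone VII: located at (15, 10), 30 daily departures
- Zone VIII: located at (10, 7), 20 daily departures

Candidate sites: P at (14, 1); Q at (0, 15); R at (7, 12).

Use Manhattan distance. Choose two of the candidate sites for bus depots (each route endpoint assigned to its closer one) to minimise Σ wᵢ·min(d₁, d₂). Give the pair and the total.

Evaluate every pair (each demand assigned to the nearer of the two):
  {Q, R}: total = 3340
  {P, R}: total = 3620
  {P, Q}: total = 3780
Best pair: {Q, R} with total 3340.

{Q, R}, total 3340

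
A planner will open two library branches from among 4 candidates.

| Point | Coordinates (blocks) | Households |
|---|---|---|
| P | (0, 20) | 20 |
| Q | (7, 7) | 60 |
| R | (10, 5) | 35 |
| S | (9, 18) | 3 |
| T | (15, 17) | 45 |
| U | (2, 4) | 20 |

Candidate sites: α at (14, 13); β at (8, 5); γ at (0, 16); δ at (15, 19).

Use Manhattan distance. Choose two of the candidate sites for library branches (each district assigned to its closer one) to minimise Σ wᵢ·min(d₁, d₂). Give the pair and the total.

{β, δ}, total 821

Evaluate every pair (each demand assigned to the nearer of the two):
  {β, δ}: total = 821
  {α, β}: total = 1065
  {β, γ}: total = 1223
  {α, γ}: total = 1815
  {α, δ}: total = 2051
  {γ, δ}: total = 2096
Best pair: {β, δ} with total 821.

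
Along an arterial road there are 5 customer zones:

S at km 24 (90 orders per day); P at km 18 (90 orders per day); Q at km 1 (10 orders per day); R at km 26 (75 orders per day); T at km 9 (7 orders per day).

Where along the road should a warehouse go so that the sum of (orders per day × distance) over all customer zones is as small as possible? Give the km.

For a sum of weighted absolute distances on a line, the optimum is the weighted median (not the mean). Total weight W = 272; half-weight = 136.
Sort by position and accumulate weight:
  km 1 (Q, w=10) → cum 10
  km 9 (T, w=7) → cum 17
  km 18 (P, w=90) → cum 107
  km 24 (S, w=90) → cum 197  ≥ 136 → median here
  km 26 (R, w=75) → cum 272
Optimal location: km 24.

x = 24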